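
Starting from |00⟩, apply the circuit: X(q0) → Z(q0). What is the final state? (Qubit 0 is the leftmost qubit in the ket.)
-|10⟩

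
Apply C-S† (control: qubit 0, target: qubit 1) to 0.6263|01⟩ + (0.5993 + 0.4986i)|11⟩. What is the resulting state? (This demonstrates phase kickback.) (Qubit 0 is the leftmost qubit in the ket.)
0.6263|01⟩ + (0.4986 - 0.5993i)|11⟩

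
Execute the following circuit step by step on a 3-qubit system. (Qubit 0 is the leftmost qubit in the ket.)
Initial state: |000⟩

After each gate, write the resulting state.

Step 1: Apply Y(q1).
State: i|010⟩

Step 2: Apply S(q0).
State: i|010⟩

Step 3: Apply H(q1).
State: (1/√2)i|000⟩ - (1/√2)i|010⟩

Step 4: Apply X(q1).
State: -(1/√2)i|000⟩ + (1/√2)i|010⟩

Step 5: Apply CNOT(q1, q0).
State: -(1/√2)i|000⟩ + (1/√2)i|110⟩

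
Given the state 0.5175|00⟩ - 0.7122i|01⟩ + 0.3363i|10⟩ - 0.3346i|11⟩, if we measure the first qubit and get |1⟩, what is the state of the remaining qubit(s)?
0.7089i|0⟩ - 0.7053i|1⟩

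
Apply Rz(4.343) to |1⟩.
(-0.5652 + 0.8249i)|1⟩

Rz(4.343) = [[e^(−iθ/2), 0], [0, e^(iθ/2)]] with e^(±iθ/2) = cos(θ/2) ± i·sin(θ/2); θ = 4.343, cos(θ/2) ≈ -0.565223, sin(θ/2) ≈ 0.824938.
With a = amp(|0⟩) = 0 and b = amp(|1⟩) = 1:
new amp(|0⟩) = (-0.565223 - 0.824938i)·a = 0
new amp(|1⟩) = (-0.565223 + 0.824938i)·b = (-0.5652 + 0.8249i)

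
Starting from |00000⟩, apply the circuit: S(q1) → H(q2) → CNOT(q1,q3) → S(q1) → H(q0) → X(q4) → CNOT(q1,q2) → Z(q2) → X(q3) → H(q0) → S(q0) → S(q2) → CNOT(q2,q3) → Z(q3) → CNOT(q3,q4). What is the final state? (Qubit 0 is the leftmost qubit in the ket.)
-1/√2|00010⟩ - (1/√2)i|00101⟩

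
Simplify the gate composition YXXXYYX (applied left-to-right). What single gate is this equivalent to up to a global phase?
Y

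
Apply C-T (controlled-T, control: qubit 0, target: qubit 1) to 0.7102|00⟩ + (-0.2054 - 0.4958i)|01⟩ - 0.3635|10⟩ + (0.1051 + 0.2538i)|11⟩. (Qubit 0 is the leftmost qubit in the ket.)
0.7102|00⟩ + (-0.2054 - 0.4958i)|01⟩ - 0.3635|10⟩ + (-0.1051 + 0.2538i)|11⟩

C-T leaves the control-|0⟩ kets |00⟩, |01⟩ unchanged and applies T to qubit 1 on the control-|1⟩ pair (|10⟩, |11⟩).
T = [[1, 0], [0, (1/√2 + (1/√2)i)]].
With a = amp(|10⟩) = -0.3635 and b = amp(|11⟩) = (0.1051 + 0.2538i):
new amp(|10⟩) = (1)·a = -0.3635
new amp(|11⟩) = (1/√2 + (1/√2)i)·b = (-0.1051 + 0.2538i)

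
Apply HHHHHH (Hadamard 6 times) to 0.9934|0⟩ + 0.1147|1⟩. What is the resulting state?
0.9934|0⟩ + 0.1147|1⟩

H² = I, so an even number of Hadamards cancels: H^6 = I and the state is unchanged.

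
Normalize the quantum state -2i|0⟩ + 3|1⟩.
-0.5547i|0⟩ + 0.8321|1⟩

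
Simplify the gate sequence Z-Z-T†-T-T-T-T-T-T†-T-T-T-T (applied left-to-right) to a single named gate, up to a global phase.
T†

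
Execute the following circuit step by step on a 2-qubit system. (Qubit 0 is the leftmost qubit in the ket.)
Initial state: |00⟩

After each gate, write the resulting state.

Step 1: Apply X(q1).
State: |01⟩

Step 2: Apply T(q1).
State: (1/√2 + (1/√2)i)|01⟩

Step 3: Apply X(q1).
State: (1/√2 + (1/√2)i)|00⟩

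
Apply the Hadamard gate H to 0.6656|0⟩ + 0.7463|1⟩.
0.9984|0⟩ - 0.05706|1⟩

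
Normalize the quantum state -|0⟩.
-|0⟩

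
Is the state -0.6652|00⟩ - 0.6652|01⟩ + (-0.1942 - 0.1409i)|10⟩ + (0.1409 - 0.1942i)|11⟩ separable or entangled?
Entangled

Writing the state as a|00⟩ + b|01⟩ + c|10⟩ + d|11⟩, it is a product state iff ad − bc = 0.
Here (a, b, c, d) = (-0.6652, -0.6652, (-0.1942 - 0.1409i), (0.1409 - 0.1942i)): ad − bc = (-0.6652)(0.1409 - 0.1942i) − (-0.6652)(-0.1942 - 0.1409i) = (-0.2229 + 0.03546i) ≠ 0, so the state is entangled.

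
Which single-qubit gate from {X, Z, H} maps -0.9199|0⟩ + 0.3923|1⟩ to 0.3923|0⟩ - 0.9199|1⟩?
X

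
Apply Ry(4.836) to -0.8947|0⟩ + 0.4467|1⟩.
0.3748|0⟩ - 0.9271|1⟩

Ry(4.836) = [[cos(θ/2), −sin(θ/2)], [sin(θ/2), cos(θ/2)]]; θ = 4.836, cos(θ/2) ≈ -0.749432, sin(θ/2) ≈ 0.662081.
With a = amp(|0⟩) = -0.8947 and b = amp(|1⟩) = 0.4467:
new amp(|0⟩) = (-0.749432)·a + (-0.662081)·b = 0.3748
new amp(|1⟩) = (0.662081)·a + (-0.749432)·b = -0.9271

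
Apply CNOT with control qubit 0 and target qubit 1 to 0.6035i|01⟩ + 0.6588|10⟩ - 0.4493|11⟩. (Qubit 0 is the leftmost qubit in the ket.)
0.6035i|01⟩ - 0.4493|10⟩ + 0.6588|11⟩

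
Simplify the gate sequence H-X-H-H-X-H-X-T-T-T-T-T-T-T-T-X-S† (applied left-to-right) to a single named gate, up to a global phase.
S†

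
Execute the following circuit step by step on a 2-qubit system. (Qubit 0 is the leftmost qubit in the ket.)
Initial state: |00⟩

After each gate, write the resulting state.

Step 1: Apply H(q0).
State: 1/√2|00⟩ + 1/√2|10⟩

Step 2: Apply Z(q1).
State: 1/√2|00⟩ + 1/√2|10⟩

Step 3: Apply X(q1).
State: 1/√2|01⟩ + 1/√2|11⟩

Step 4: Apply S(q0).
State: 1/√2|01⟩ + (1/√2)i|11⟩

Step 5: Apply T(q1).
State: (1/2 + (1/2)i)|01⟩ + (-1/2 + (1/2)i)|11⟩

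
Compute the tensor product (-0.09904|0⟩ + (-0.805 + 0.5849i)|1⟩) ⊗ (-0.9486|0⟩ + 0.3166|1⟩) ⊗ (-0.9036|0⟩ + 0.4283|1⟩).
-0.08489|000⟩ + 0.04024|001⟩ + 0.02833|010⟩ - 0.01343|011⟩ + (-0.69 + 0.5013i)|100⟩ + (0.3271 - 0.2376i)|101⟩ + (0.2303 - 0.1673i)|110⟩ + (-0.1092 + 0.07931i)|111⟩

amp(|b₁b₂…⟩) = product of the factor amplitudes for bits b₁, b₂, …; only kets whose every factor amplitude is nonzero survive.
|000⟩: (-0.09904)(-0.9486)(-0.9036) = -0.08489
|001⟩: (-0.09904)(-0.9486)(0.4283) = 0.04024
|010⟩: (-0.09904)(0.3166)(-0.9036) = 0.02833
|011⟩: (-0.09904)(0.3166)(0.4283) = -0.01343
|100⟩: (-0.805 + 0.5849i)(-0.9486)(-0.9036) = (-0.69 + 0.5013i)
|101⟩: (-0.805 + 0.5849i)(-0.9486)(0.4283) = (0.3271 - 0.2376i)
|110⟩: (-0.805 + 0.5849i)(0.3166)(-0.9036) = (0.2303 - 0.1673i)
|111⟩: (-0.805 + 0.5849i)(0.3166)(0.4283) = (-0.1092 + 0.07931i)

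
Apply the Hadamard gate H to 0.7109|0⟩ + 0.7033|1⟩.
|0⟩ + 0.005374|1⟩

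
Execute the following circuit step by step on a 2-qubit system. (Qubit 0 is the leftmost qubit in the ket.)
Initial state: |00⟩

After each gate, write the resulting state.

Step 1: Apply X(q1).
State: |01⟩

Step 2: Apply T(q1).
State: (1/√2 + (1/√2)i)|01⟩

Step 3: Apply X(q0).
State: (1/√2 + (1/√2)i)|11⟩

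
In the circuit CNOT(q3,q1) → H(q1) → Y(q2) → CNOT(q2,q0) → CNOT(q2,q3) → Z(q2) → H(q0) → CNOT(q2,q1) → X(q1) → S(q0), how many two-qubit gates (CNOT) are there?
4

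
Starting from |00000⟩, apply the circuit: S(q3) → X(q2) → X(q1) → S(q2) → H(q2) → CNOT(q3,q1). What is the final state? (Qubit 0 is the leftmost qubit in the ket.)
(1/√2)i|01000⟩ - (1/√2)i|01100⟩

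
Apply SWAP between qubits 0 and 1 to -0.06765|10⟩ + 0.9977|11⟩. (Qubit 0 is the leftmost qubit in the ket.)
-0.06765|01⟩ + 0.9977|11⟩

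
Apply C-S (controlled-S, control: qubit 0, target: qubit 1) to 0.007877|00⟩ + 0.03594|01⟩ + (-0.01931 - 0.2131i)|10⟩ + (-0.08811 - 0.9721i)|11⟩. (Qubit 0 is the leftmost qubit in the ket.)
0.007877|00⟩ + 0.03594|01⟩ + (-0.01931 - 0.2131i)|10⟩ + (0.9721 - 0.08811i)|11⟩

C-S leaves the control-|0⟩ kets |00⟩, |01⟩ unchanged and applies S to qubit 1 on the control-|1⟩ pair (|10⟩, |11⟩).
S = [[1, 0], [0, i]].
With a = amp(|10⟩) = (-0.01931 - 0.2131i) and b = amp(|11⟩) = (-0.08811 - 0.9721i):
new amp(|10⟩) = (1)·a = (-0.01931 - 0.2131i)
new amp(|11⟩) = (i)·b = (0.9721 - 0.08811i)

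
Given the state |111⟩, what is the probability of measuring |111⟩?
1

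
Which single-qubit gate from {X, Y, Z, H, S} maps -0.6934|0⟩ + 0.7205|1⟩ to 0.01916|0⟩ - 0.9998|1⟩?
H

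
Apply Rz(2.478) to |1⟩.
(0.3257 + 0.9455i)|1⟩

Rz(2.478) = [[e^(−iθ/2), 0], [0, e^(iθ/2)]] with e^(±iθ/2) = cos(θ/2) ± i·sin(θ/2); θ = 2.478, cos(θ/2) ≈ 0.325742, sin(θ/2) ≈ 0.945459.
With a = amp(|0⟩) = 0 and b = amp(|1⟩) = 1:
new amp(|0⟩) = (0.325742 - 0.945459i)·a = 0
new amp(|1⟩) = (0.325742 + 0.945459i)·b = (0.3257 + 0.9455i)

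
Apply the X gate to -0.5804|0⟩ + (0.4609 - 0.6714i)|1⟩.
(0.4609 - 0.6714i)|0⟩ - 0.5804|1⟩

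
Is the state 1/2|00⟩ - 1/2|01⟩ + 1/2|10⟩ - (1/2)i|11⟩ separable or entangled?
Entangled

Writing the state as a|00⟩ + b|01⟩ + c|10⟩ + d|11⟩, it is a product state iff ad − bc = 0.
Here (a, b, c, d) = (1/2, -1/2, 1/2, -(1/2)i): ad − bc = (1/2)(-(1/2)i) − (-1/2)(1/2) = (0.25 - 0.25i) ≠ 0, so the state is entangled.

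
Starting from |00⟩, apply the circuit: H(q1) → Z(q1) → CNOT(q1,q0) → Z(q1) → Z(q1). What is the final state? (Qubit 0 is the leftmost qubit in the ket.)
1/√2|00⟩ - 1/√2|11⟩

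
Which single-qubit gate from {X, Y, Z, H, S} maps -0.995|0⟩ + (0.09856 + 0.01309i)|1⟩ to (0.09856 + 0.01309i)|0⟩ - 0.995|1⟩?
X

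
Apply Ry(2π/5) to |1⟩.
-0.5878|0⟩ + 0.809|1⟩

Ry(2π/5) = [[cos(θ/2), −sin(θ/2)], [sin(θ/2), cos(θ/2)]]; θ = 2π/5, cos(θ/2) ≈ 0.809017, sin(θ/2) ≈ 0.587785.
With a = amp(|0⟩) = 0 and b = amp(|1⟩) = 1:
new amp(|0⟩) = (0.809017)·a + (-0.587785)·b = -0.5878
new amp(|1⟩) = (0.587785)·a + (0.809017)·b = 0.809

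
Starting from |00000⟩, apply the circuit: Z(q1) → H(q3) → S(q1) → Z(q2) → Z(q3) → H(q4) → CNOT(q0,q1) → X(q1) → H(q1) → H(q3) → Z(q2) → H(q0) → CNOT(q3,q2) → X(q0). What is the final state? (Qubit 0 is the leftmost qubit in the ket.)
1/√8|00110⟩ + 1/√8|00111⟩ - 1/√8|01110⟩ - 1/√8|01111⟩ + 1/√8|10110⟩ + 1/√8|10111⟩ - 1/√8|11110⟩ - 1/√8|11111⟩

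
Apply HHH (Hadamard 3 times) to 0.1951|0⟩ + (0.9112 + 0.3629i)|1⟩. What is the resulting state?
(0.7823 + 0.2566i)|0⟩ + (-0.5064 - 0.2566i)|1⟩

H² = I, so H^3 = H: a single Hadamard. With (a, b) = (0.1951, (0.9112 + 0.3629i)), H gives ((a + b)/√2, (a − b)/√2) = ((0.7823 + 0.2566i), (-0.5064 - 0.2566i)).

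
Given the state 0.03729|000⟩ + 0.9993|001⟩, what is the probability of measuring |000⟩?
0.001391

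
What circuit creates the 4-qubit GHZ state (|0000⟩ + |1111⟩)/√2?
H(q0) → CNOT(q0,q1) → CNOT(q0,q2) → CNOT(q0,q3)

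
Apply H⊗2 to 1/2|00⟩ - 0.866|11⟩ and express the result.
-0.183|00⟩ + 0.683|01⟩ + 0.683|10⟩ - 0.183|11⟩

H⊗2 gives amp(|y⟩) = (1/2) Σ_x (−1)^(x·y) amp(|x⟩), where x·y is the number of positions in which both x and y have a 1.
|00⟩: (1/2 - 0.866)/2 = -0.183
|01⟩: (1/2 + 0.866)/2 = 0.683
|10⟩: (1/2 + 0.866)/2 = 0.683
|11⟩: (1/2 - 0.866)/2 = -0.183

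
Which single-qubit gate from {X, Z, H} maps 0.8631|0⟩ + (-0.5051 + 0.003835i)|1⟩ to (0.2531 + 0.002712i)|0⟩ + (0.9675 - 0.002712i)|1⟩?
H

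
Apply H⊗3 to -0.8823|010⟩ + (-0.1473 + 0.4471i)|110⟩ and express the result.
(-0.364 + 0.1581i)|000⟩ + (-0.364 + 0.1581i)|001⟩ + (0.364 - 0.1581i)|010⟩ + (0.364 - 0.1581i)|011⟩ + (-0.2599 - 0.1581i)|100⟩ + (-0.2599 - 0.1581i)|101⟩ + (0.2599 + 0.1581i)|110⟩ + (0.2599 + 0.1581i)|111⟩

H⊗3 gives amp(|y⟩) = (1/2√2) Σ_x (−1)^(x·y) amp(|x⟩), where x·y is the number of positions in which both x and y have a 1.
|000⟩: (-0.8823 + (-0.1473 + 0.4471i))/(2√2) = (-0.364 + 0.1581i)
|001⟩: (-0.8823 + (-0.1473 + 0.4471i))/(2√2) = (-0.364 + 0.1581i)
|010⟩: (0.8823 - (-0.1473 + 0.4471i))/(2√2) = (0.364 - 0.1581i)
|011⟩: (0.8823 - (-0.1473 + 0.4471i))/(2√2) = (0.364 - 0.1581i)
|100⟩: (-0.8823 - (-0.1473 + 0.4471i))/(2√2) = (-0.2599 - 0.1581i)
|101⟩: (-0.8823 - (-0.1473 + 0.4471i))/(2√2) = (-0.2599 - 0.1581i)
|110⟩: (0.8823 + (-0.1473 + 0.4471i))/(2√2) = (0.2599 + 0.1581i)
|111⟩: (0.8823 + (-0.1473 + 0.4471i))/(2√2) = (0.2599 + 0.1581i)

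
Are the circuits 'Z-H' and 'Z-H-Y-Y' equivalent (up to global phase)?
Yes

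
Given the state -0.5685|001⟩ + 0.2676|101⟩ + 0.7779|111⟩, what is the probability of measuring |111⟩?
0.6051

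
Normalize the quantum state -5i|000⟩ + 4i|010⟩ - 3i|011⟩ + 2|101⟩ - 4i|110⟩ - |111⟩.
-0.5934i|000⟩ + 0.4747i|010⟩ - 0.356i|011⟩ + 0.2374|101⟩ - 0.4747i|110⟩ - 0.1187|111⟩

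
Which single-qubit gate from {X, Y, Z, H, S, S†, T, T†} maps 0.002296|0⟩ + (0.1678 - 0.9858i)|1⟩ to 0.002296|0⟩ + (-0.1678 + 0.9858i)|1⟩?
Z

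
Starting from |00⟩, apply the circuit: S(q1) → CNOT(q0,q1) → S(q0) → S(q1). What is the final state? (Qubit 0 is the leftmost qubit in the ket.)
|00⟩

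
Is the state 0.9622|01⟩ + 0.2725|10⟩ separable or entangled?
Entangled

Writing the state as a|00⟩ + b|01⟩ + c|10⟩ + d|11⟩, it is a product state iff ad − bc = 0.
Here (a, b, c, d) = (0, 0.9622, 0.2725, 0): ad − bc = (0)(0) − (0.9622)(0.2725) = -0.2622 ≠ 0, so the state is entangled.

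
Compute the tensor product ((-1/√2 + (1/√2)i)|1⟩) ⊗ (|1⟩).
(-1/√2 + (1/√2)i)|11⟩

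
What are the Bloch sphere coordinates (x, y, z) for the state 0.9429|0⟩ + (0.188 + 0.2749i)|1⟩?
(0.3545, 0.5184, 0.7781)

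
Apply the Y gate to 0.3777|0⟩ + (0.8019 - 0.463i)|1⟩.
(-0.463 - 0.8019i)|0⟩ + 0.3777i|1⟩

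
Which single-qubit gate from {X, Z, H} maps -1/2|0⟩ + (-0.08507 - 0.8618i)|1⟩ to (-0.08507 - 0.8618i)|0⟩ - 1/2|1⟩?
X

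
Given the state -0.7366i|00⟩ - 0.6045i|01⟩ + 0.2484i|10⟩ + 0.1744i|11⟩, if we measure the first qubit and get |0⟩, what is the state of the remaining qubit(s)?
-0.773i|0⟩ - 0.6344i|1⟩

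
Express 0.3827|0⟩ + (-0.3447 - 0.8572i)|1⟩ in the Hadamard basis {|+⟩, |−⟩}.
(0.02687 - 0.6061i)|+⟩ + (0.5143 + 0.6061i)|−⟩

With |ψ⟩ = α|0⟩ + β|1⟩, the Hadamard-basis coefficients are ⟨+|ψ⟩ = (α + β)/√2 and ⟨−|ψ⟩ = (α − β)/√2.
Here α = 0.3827, β = (-0.3447 - 0.8572i): (α + β)/√2 = (0.02687 - 0.6061i), (α − β)/√2 = (0.5143 + 0.6061i).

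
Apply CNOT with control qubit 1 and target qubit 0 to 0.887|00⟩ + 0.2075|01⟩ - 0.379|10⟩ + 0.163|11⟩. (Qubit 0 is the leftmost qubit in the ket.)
0.887|00⟩ + 0.163|01⟩ - 0.379|10⟩ + 0.2075|11⟩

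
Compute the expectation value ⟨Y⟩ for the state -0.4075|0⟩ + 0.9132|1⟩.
0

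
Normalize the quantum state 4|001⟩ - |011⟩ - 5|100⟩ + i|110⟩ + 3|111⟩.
0.5547|001⟩ - 0.1387|011⟩ - 0.6934|100⟩ + 0.1387i|110⟩ + 0.416|111⟩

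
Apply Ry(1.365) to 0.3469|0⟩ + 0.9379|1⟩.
-0.3224|0⟩ + 0.9466|1⟩

Ry(1.365) = [[cos(θ/2), −sin(θ/2)], [sin(θ/2), cos(θ/2)]]; θ = 1.365, cos(θ/2) ≈ 0.775998, sin(θ/2) ≈ 0.630735.
With a = amp(|0⟩) = 0.3469 and b = amp(|1⟩) = 0.9379:
new amp(|0⟩) = (0.775998)·a + (-0.630735)·b = -0.3224
new amp(|1⟩) = (0.630735)·a + (0.775998)·b = 0.9466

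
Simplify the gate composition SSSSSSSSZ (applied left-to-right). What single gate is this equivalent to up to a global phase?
Z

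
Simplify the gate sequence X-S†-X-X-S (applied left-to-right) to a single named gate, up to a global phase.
X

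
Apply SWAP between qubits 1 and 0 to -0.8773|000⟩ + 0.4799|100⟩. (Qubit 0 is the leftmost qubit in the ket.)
-0.8773|000⟩ + 0.4799|010⟩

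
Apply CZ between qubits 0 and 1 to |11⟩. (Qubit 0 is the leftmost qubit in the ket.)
-|11⟩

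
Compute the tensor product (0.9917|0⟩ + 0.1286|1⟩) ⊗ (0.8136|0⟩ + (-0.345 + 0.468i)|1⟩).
0.8068|00⟩ + (-0.3421 + 0.4641i)|01⟩ + 0.1046|10⟩ + (-0.04437 + 0.06018i)|11⟩

amp(|b₁b₂…⟩) = product of the factor amplitudes for bits b₁, b₂, …; only kets whose every factor amplitude is nonzero survive.
|00⟩: (0.9917)(0.8136) = 0.8068
|01⟩: (0.9917)(-0.345 + 0.468i) = (-0.3421 + 0.4641i)
|10⟩: (0.1286)(0.8136) = 0.1046
|11⟩: (0.1286)(-0.345 + 0.468i) = (-0.04437 + 0.06018i)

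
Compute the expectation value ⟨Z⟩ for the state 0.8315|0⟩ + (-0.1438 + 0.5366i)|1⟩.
0.3828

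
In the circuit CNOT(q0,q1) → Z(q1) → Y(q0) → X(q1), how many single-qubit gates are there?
3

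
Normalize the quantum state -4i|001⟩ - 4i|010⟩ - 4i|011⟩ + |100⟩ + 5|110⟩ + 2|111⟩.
-0.4529i|001⟩ - 0.4529i|010⟩ - 0.4529i|011⟩ + 0.1132|100⟩ + 0.5661|110⟩ + 0.2265|111⟩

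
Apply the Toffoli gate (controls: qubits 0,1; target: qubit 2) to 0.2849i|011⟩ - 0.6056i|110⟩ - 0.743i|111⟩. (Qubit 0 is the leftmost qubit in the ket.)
0.2849i|011⟩ - 0.743i|110⟩ - 0.6056i|111⟩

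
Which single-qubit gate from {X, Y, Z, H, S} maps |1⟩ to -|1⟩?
Z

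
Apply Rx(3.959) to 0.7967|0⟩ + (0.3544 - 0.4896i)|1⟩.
(-0.7659 - 0.3252i)|0⟩ + (-0.1408 - 0.5365i)|1⟩

Rx(3.959) = [[cos(θ/2), −i·sin(θ/2)], [−i·sin(θ/2), cos(θ/2)]]; θ = 3.959, cos(θ/2) ≈ -0.39742, sin(θ/2) ≈ 0.917637.
With a = amp(|0⟩) = 0.7967 and b = amp(|1⟩) = (0.3544 - 0.4896i):
new amp(|0⟩) = (-0.39742)·a + (-0.917637i)·b = (-0.7659 - 0.3252i)
new amp(|1⟩) = (-0.917637i)·a + (-0.39742)·b = (-0.1408 - 0.5365i)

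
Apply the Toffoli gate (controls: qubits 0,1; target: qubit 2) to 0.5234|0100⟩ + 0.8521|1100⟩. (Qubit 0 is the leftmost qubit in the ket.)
0.5234|0100⟩ + 0.8521|1110⟩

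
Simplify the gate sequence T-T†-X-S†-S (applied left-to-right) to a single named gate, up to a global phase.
X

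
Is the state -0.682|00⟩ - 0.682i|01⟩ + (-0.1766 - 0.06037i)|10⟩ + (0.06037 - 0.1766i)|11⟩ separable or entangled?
Separable

Writing the state as a|00⟩ + b|01⟩ + c|10⟩ + d|11⟩, it is a product state iff ad − bc = 0.
Here (a, b, c, d) = (-0.682, -0.682i, (-0.1766 - 0.06037i), (0.06037 - 0.1766i)): ad − bc = (-0.682)(0.06037 - 0.1766i) − (-0.682i)(-0.1766 - 0.06037i) = 0, so the state is separable.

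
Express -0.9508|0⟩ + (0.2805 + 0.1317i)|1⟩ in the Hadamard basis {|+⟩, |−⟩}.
(-0.474 + 0.09313i)|+⟩ + (-0.8707 - 0.09313i)|−⟩

With |ψ⟩ = α|0⟩ + β|1⟩, the Hadamard-basis coefficients are ⟨+|ψ⟩ = (α + β)/√2 and ⟨−|ψ⟩ = (α − β)/√2.
Here α = -0.9508, β = (0.2805 + 0.1317i): (α + β)/√2 = (-0.474 + 0.09313i), (α − β)/√2 = (-0.8707 - 0.09313i).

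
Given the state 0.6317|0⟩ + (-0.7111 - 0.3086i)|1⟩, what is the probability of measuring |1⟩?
0.6009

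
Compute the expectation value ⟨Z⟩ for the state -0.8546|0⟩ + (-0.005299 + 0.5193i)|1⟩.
0.4606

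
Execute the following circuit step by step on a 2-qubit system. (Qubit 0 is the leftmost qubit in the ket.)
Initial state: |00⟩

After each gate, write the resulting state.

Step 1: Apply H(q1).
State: 1/√2|00⟩ + 1/√2|01⟩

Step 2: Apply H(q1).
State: |00⟩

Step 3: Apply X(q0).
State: |10⟩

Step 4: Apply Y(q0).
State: -i|00⟩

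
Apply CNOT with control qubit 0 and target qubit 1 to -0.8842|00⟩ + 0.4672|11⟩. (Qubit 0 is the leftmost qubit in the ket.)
-0.8842|00⟩ + 0.4672|10⟩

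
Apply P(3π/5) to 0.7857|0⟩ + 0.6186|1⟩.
0.7857|0⟩ + (-0.1912 + 0.5883i)|1⟩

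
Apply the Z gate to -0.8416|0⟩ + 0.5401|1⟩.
-0.8416|0⟩ - 0.5401|1⟩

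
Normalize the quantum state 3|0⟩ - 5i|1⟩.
0.5145|0⟩ - 0.8575i|1⟩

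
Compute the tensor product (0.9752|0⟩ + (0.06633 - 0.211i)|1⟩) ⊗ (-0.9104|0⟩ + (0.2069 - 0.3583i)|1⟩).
-0.8878|00⟩ + (0.2018 - 0.3494i)|01⟩ + (-0.06039 + 0.1921i)|10⟩ + (-0.06188 - 0.06742i)|11⟩

amp(|b₁b₂…⟩) = product of the factor amplitudes for bits b₁, b₂, …; only kets whose every factor amplitude is nonzero survive.
|00⟩: (0.9752)(-0.9104) = -0.8878
|01⟩: (0.9752)(0.2069 - 0.3583i) = (0.2018 - 0.3494i)
|10⟩: (0.06633 - 0.211i)(-0.9104) = (-0.06039 + 0.1921i)
|11⟩: (0.06633 - 0.211i)(0.2069 - 0.3583i) = (-0.06188 - 0.06742i)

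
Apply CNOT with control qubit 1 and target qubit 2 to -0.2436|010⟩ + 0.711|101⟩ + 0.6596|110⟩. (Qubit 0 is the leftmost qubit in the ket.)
-0.2436|011⟩ + 0.711|101⟩ + 0.6596|111⟩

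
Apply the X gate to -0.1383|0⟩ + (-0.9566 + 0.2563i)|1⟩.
(-0.9566 + 0.2563i)|0⟩ - 0.1383|1⟩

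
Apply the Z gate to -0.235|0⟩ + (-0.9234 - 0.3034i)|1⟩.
-0.235|0⟩ + (0.9234 + 0.3034i)|1⟩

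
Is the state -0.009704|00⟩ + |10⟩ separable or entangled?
Separable

Writing the state as a|00⟩ + b|01⟩ + c|10⟩ + d|11⟩, it is a product state iff ad − bc = 0.
Here (a, b, c, d) = (-0.009704, 0, 1, 0): ad − bc = (-0.009704)(0) − (0)(1) = 0, so the state is separable.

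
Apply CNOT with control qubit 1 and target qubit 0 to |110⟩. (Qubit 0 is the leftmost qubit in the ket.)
|010⟩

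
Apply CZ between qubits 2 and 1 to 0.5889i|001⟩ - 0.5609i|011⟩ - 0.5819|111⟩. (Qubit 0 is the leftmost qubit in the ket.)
0.5889i|001⟩ + 0.5609i|011⟩ + 0.5819|111⟩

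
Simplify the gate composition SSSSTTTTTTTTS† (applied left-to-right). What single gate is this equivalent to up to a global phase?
S†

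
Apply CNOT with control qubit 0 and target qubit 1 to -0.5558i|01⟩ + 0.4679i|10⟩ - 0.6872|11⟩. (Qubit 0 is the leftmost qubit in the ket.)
-0.5558i|01⟩ - 0.6872|10⟩ + 0.4679i|11⟩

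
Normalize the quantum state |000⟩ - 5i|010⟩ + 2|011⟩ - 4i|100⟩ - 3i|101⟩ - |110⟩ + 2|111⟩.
0.1291|000⟩ - 0.6455i|010⟩ + 0.2582|011⟩ - 0.5164i|100⟩ - 0.3873i|101⟩ - 0.1291|110⟩ + 0.2582|111⟩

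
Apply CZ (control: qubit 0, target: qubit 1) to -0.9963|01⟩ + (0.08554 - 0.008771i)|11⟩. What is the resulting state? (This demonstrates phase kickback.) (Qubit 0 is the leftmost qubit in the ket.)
-0.9963|01⟩ + (-0.08554 + 0.008771i)|11⟩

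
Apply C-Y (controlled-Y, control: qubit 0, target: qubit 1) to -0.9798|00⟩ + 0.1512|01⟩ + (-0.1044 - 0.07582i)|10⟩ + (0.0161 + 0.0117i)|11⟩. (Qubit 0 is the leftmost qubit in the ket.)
-0.9798|00⟩ + 0.1512|01⟩ + (0.0117 - 0.0161i)|10⟩ + (0.07582 - 0.1044i)|11⟩

C-Y leaves the control-|0⟩ kets |00⟩, |01⟩ unchanged and applies Y to qubit 1 on the control-|1⟩ pair (|10⟩, |11⟩).
Y = [[0, -i], [i, 0]].
With a = amp(|10⟩) = (-0.1044 - 0.07582i) and b = amp(|11⟩) = (0.0161 + 0.0117i):
new amp(|10⟩) = (-i)·b = (0.0117 - 0.0161i)
new amp(|11⟩) = (i)·a = (0.07582 - 0.1044i)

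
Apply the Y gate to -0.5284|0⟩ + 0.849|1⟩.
-0.849i|0⟩ - 0.5284i|1⟩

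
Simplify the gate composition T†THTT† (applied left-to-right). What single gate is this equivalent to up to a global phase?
H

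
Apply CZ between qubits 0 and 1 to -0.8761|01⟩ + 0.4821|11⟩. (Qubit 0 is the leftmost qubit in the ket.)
-0.8761|01⟩ - 0.4821|11⟩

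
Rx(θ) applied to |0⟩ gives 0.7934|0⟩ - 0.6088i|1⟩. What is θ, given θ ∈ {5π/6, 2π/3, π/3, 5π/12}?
5π/12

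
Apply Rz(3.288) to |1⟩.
(-0.07314 + 0.9973i)|1⟩

Rz(3.288) = [[e^(−iθ/2), 0], [0, e^(iθ/2)]] with e^(±iθ/2) = cos(θ/2) ± i·sin(θ/2); θ = 3.288, cos(θ/2) ≈ -0.0731383, sin(θ/2) ≈ 0.997322.
With a = amp(|0⟩) = 0 and b = amp(|1⟩) = 1:
new amp(|0⟩) = (-0.0731383 - 0.997322i)·a = 0
new amp(|1⟩) = (-0.0731383 + 0.997322i)·b = (-0.07314 + 0.9973i)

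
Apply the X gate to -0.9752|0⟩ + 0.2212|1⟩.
0.2212|0⟩ - 0.9752|1⟩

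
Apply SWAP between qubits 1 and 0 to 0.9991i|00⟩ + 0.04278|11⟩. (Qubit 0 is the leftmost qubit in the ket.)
0.9991i|00⟩ + 0.04278|11⟩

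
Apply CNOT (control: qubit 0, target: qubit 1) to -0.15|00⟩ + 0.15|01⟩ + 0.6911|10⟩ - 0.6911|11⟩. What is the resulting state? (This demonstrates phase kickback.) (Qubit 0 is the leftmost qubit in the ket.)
-0.15|00⟩ + 0.15|01⟩ - 0.6911|10⟩ + 0.6911|11⟩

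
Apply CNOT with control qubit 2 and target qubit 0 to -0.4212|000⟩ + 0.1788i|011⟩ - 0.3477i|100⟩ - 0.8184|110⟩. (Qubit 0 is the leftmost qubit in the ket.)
-0.4212|000⟩ - 0.3477i|100⟩ - 0.8184|110⟩ + 0.1788i|111⟩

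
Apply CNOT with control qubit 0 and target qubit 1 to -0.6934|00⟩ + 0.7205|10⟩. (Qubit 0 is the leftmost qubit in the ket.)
-0.6934|00⟩ + 0.7205|11⟩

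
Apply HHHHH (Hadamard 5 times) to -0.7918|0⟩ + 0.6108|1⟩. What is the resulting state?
-0.128|0⟩ - 0.9918|1⟩

H² = I, so H^5 = H: a single Hadamard. With (a, b) = (-0.7918, 0.6108), H gives ((a + b)/√2, (a − b)/√2) = (-0.128, -0.9918).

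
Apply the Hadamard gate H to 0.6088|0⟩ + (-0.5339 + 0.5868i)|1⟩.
(0.05296 + 0.4149i)|0⟩ + (0.808 - 0.4149i)|1⟩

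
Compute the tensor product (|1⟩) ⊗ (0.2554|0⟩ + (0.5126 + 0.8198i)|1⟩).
0.2554|10⟩ + (0.5126 + 0.8198i)|11⟩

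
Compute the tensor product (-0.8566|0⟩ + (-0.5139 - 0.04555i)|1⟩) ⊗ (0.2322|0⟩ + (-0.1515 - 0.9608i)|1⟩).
-0.1989|00⟩ + (0.1298 + 0.823i)|01⟩ + (-0.1193 - 0.01058i)|10⟩ + (0.03409 + 0.5007i)|11⟩

amp(|b₁b₂…⟩) = product of the factor amplitudes for bits b₁, b₂, …; only kets whose every factor amplitude is nonzero survive.
|00⟩: (-0.8566)(0.2322) = -0.1989
|01⟩: (-0.8566)(-0.1515 - 0.9608i) = (0.1298 + 0.823i)
|10⟩: (-0.5139 - 0.04555i)(0.2322) = (-0.1193 - 0.01058i)
|11⟩: (-0.5139 - 0.04555i)(-0.1515 - 0.9608i) = (0.03409 + 0.5007i)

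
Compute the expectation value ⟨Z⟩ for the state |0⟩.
1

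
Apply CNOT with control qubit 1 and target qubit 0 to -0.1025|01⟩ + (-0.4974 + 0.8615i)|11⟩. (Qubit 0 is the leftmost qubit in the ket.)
(-0.4974 + 0.8615i)|01⟩ - 0.1025|11⟩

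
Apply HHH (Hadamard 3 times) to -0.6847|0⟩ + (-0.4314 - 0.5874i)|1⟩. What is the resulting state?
(-0.7892 - 0.4154i)|0⟩ + (-0.1791 + 0.4154i)|1⟩

H² = I, so H^3 = H: a single Hadamard. With (a, b) = (-0.6847, (-0.4314 - 0.5874i)), H gives ((a + b)/√2, (a − b)/√2) = ((-0.7892 - 0.4154i), (-0.1791 + 0.4154i)).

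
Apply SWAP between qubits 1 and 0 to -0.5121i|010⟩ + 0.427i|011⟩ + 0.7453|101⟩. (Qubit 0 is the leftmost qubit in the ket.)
0.7453|011⟩ - 0.5121i|100⟩ + 0.427i|101⟩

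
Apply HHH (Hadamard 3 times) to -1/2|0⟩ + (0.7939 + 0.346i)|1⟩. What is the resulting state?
(0.2078 + 0.2447i)|0⟩ + (-0.9149 - 0.2447i)|1⟩

H² = I, so H^3 = H: a single Hadamard. With (a, b) = (-1/2, (0.7939 + 0.346i)), H gives ((a + b)/√2, (a − b)/√2) = ((0.2078 + 0.2447i), (-0.9149 - 0.2447i)).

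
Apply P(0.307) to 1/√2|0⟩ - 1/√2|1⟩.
1/√2|0⟩ + (-0.674 - 0.2137i)|1⟩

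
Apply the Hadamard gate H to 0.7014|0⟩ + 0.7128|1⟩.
|0⟩ - 0.008061|1⟩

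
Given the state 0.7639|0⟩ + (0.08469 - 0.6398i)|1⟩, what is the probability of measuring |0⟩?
0.5835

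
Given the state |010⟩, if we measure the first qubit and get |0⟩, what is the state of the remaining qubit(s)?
|10⟩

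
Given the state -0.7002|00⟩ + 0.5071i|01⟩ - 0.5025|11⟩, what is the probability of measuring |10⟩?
0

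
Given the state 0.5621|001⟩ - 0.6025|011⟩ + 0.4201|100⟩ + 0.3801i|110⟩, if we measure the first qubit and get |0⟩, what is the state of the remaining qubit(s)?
0.6822|01⟩ - 0.7312|11⟩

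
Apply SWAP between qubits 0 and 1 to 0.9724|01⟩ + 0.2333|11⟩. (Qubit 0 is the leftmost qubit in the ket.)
0.9724|10⟩ + 0.2333|11⟩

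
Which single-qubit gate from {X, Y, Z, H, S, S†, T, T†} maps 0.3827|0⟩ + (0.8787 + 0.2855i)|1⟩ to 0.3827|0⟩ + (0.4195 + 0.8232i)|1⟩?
T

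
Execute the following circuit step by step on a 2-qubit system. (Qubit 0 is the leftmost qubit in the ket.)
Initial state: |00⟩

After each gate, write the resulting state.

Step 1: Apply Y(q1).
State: i|01⟩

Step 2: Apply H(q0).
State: (1/√2)i|01⟩ + (1/√2)i|11⟩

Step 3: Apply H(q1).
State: (1/2)i|00⟩ - (1/2)i|01⟩ + (1/2)i|10⟩ - (1/2)i|11⟩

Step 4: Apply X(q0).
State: (1/2)i|00⟩ - (1/2)i|01⟩ + (1/2)i|10⟩ - (1/2)i|11⟩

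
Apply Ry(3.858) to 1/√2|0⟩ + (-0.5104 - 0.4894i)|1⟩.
(0.2301 + 0.4583i)|0⟩ + (0.8412 + 0.1716i)|1⟩

Ry(3.858) = [[cos(θ/2), −sin(θ/2)], [sin(θ/2), cos(θ/2)]]; θ = 3.858, cos(θ/2) ≈ -0.350592, sin(θ/2) ≈ 0.936528.
With a = amp(|0⟩) = 1/√2 and b = amp(|1⟩) = (-0.5104 - 0.4894i):
new amp(|0⟩) = (-0.350592)·a + (-0.936528)·b = (0.2301 + 0.4583i)
new amp(|1⟩) = (0.936528)·a + (-0.350592)·b = (0.8412 + 0.1716i)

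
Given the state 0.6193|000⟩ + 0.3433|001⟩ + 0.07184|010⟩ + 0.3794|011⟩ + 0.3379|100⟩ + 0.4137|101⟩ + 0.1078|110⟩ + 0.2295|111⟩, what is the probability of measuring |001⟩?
0.1179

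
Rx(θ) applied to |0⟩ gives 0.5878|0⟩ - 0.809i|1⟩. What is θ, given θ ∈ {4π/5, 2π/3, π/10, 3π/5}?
3π/5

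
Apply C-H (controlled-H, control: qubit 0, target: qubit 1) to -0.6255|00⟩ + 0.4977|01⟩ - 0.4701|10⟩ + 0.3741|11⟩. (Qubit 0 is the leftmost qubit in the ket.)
-0.6255|00⟩ + 0.4977|01⟩ - 0.06788|10⟩ - 0.5969|11⟩

C-H leaves the control-|0⟩ kets |00⟩, |01⟩ unchanged and applies H to qubit 1 on the control-|1⟩ pair (|10⟩, |11⟩).
H = [[1/√2, 1/√2], [1/√2, -1/√2]].
With a = amp(|10⟩) = -0.4701 and b = amp(|11⟩) = 0.3741:
new amp(|10⟩) = (1/√2)·a + (1/√2)·b = -0.06788
new amp(|11⟩) = (1/√2)·a + (-1/√2)·b = -0.5969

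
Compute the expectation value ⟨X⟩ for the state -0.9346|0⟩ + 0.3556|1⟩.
-0.6647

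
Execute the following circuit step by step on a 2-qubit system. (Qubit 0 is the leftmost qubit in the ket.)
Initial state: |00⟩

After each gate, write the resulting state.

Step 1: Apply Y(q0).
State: i|10⟩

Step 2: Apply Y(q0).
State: |00⟩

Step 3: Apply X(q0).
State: |10⟩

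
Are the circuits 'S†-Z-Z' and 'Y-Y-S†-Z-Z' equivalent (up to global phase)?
Yes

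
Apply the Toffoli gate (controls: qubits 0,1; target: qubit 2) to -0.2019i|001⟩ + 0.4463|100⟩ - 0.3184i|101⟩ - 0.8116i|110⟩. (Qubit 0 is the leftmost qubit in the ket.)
-0.2019i|001⟩ + 0.4463|100⟩ - 0.3184i|101⟩ - 0.8116i|111⟩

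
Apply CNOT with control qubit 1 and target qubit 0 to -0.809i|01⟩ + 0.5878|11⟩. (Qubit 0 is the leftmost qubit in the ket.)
0.5878|01⟩ - 0.809i|11⟩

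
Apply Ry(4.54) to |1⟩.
-0.7654|0⟩ - 0.6436|1⟩

Ry(4.54) = [[cos(θ/2), −sin(θ/2)], [sin(θ/2), cos(θ/2)]]; θ = 4.54, cos(θ/2) ≈ -0.643608, sin(θ/2) ≈ 0.765355.
With a = amp(|0⟩) = 0 and b = amp(|1⟩) = 1:
new amp(|0⟩) = (-0.643608)·a + (-0.765355)·b = -0.7654
new amp(|1⟩) = (0.765355)·a + (-0.643608)·b = -0.6436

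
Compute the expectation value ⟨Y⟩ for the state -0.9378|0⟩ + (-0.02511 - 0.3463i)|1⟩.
0.6495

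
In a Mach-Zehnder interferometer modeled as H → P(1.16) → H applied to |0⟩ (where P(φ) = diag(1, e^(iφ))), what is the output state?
(0.6997 + 0.4584i)|0⟩ + (0.3003 - 0.4584i)|1⟩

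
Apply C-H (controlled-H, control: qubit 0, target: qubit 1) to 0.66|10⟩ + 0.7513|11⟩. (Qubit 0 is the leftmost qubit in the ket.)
0.9979|10⟩ - 0.06456|11⟩

C-H leaves the control-|0⟩ kets |00⟩, |01⟩ unchanged and applies H to qubit 1 on the control-|1⟩ pair (|10⟩, |11⟩).
H = [[1/√2, 1/√2], [1/√2, -1/√2]].
With a = amp(|10⟩) = 0.66 and b = amp(|11⟩) = 0.7513:
new amp(|10⟩) = (1/√2)·a + (1/√2)·b = 0.9979
new amp(|11⟩) = (1/√2)·a + (-1/√2)·b = -0.06456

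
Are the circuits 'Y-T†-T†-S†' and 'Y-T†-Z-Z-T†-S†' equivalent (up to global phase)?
Yes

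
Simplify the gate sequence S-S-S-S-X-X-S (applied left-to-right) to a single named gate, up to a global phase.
S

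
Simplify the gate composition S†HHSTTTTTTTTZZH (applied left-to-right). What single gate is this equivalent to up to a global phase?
H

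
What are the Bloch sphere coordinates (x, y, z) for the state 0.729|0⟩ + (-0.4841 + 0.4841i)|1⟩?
(-0.7058, 0.7058, 0.06274)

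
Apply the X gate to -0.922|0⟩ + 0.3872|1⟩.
0.3872|0⟩ - 0.922|1⟩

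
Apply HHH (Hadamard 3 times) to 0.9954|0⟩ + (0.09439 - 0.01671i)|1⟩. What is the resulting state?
(0.7706 - 0.01182i)|0⟩ + (0.6371 + 0.01182i)|1⟩

H² = I, so H^3 = H: a single Hadamard. With (a, b) = (0.9954, (0.09439 - 0.01671i)), H gives ((a + b)/√2, (a − b)/√2) = ((0.7706 - 0.01182i), (0.6371 + 0.01182i)).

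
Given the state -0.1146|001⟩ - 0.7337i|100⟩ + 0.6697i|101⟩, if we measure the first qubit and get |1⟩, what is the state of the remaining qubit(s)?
-0.7386i|00⟩ + 0.6742i|01⟩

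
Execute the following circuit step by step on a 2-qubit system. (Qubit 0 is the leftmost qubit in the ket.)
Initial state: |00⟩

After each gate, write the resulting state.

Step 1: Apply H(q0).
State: 1/√2|00⟩ + 1/√2|10⟩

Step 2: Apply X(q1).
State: 1/√2|01⟩ + 1/√2|11⟩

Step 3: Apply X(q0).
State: 1/√2|01⟩ + 1/√2|11⟩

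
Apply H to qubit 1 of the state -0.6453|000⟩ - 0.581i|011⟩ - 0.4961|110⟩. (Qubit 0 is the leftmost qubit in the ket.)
-0.4563|000⟩ - 0.4108i|001⟩ - 0.4563|010⟩ + 0.4108i|011⟩ - 0.3508|100⟩ + 0.3508|110⟩

H on qubit 1 mixes each pair of kets that differ only in qubit 1: amplitudes (a, b) of (|…0…⟩, |…1…⟩) become ((a + b)/√2, (a − b)/√2). Kets absent from the input have amplitude 0.
(|000⟩, |010⟩): (a, b) = (-0.6453, 0) → (-0.4563, -0.4563)
(|001⟩, |011⟩): (a, b) = (0, -0.581i) → (-0.4108i, 0.4108i)
(|100⟩, |110⟩): (a, b) = (0, -0.4961) → (-0.3508, 0.3508)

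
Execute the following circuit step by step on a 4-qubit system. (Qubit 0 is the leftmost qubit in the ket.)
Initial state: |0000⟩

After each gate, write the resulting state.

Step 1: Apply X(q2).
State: |0010⟩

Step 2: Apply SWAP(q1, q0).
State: |0010⟩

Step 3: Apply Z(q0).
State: |0010⟩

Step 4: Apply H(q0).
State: 1/√2|0010⟩ + 1/√2|1010⟩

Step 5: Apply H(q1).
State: 1/2|0010⟩ + 1/2|0110⟩ + 1/2|1010⟩ + 1/2|1110⟩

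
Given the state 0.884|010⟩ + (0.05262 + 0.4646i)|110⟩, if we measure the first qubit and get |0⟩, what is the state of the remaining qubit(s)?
|10⟩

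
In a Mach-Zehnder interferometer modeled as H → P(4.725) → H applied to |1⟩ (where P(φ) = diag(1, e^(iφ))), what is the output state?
(0.4937 + 0.5i)|0⟩ + (0.5063 - 0.5i)|1⟩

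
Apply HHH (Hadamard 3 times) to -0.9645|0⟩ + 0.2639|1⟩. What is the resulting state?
-0.4954|0⟩ - 0.8686|1⟩

H² = I, so H^3 = H: a single Hadamard. With (a, b) = (-0.9645, 0.2639), H gives ((a + b)/√2, (a − b)/√2) = (-0.4954, -0.8686).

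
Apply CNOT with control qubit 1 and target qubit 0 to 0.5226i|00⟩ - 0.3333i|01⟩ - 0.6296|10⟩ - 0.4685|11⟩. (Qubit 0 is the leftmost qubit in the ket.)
0.5226i|00⟩ - 0.4685|01⟩ - 0.6296|10⟩ - 0.3333i|11⟩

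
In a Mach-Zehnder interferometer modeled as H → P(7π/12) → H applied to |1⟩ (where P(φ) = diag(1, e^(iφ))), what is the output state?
(0.6294 - 0.483i)|0⟩ + (0.3706 + 0.483i)|1⟩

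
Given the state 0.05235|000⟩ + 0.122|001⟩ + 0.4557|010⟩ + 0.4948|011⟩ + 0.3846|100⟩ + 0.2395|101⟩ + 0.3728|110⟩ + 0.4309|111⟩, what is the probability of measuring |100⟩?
0.1479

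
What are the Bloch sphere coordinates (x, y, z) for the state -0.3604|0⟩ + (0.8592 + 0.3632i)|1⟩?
(-0.6193, -0.2618, -0.7403)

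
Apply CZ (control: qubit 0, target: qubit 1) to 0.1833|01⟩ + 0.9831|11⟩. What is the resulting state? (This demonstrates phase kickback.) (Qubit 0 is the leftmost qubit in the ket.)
0.1833|01⟩ - 0.9831|11⟩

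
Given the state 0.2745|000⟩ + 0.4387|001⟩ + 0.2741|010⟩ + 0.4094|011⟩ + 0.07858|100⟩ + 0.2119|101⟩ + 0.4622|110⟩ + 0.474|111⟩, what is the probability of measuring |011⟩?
0.1676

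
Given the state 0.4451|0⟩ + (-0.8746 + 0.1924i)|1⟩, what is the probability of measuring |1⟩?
0.8019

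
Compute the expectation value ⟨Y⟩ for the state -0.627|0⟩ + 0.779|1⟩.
0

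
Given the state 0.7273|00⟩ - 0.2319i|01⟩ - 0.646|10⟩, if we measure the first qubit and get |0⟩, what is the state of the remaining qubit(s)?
0.9527|0⟩ - 0.3038i|1⟩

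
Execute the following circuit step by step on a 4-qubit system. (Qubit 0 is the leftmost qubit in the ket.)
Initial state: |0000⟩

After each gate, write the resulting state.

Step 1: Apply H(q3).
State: 1/√2|0000⟩ + 1/√2|0001⟩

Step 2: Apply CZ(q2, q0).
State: 1/√2|0000⟩ + 1/√2|0001⟩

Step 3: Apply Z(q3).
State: 1/√2|0000⟩ - 1/√2|0001⟩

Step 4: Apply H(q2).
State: 1/2|0000⟩ - 1/2|0001⟩ + 1/2|0010⟩ - 1/2|0011⟩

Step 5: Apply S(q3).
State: 1/2|0000⟩ - (1/2)i|0001⟩ + 1/2|0010⟩ - (1/2)i|0011⟩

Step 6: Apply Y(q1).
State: (1/2)i|0100⟩ + 1/2|0101⟩ + (1/2)i|0110⟩ + 1/2|0111⟩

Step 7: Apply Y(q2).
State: 1/2|0100⟩ - (1/2)i|0101⟩ - 1/2|0110⟩ + (1/2)i|0111⟩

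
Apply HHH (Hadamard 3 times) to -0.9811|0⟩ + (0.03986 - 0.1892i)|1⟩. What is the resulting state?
(-0.6656 - 0.1338i)|0⟩ + (-0.7219 + 0.1338i)|1⟩

H² = I, so H^3 = H: a single Hadamard. With (a, b) = (-0.9811, (0.03986 - 0.1892i)), H gives ((a + b)/√2, (a − b)/√2) = ((-0.6656 - 0.1338i), (-0.7219 + 0.1338i)).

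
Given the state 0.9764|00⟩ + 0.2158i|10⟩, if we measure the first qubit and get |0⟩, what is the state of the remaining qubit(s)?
|0⟩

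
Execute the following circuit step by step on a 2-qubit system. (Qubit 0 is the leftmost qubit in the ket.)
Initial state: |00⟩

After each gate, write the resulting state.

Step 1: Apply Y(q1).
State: i|01⟩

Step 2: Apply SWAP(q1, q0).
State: i|10⟩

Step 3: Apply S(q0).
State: -|10⟩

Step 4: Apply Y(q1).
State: -i|11⟩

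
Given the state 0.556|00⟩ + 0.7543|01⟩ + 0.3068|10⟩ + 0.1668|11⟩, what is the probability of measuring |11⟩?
0.02782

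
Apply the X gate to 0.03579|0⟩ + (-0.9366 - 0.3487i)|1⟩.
(-0.9366 - 0.3487i)|0⟩ + 0.03579|1⟩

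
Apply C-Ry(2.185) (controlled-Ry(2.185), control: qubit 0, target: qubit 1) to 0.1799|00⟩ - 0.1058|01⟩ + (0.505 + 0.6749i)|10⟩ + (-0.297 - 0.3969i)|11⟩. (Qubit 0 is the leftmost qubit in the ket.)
0.1799|00⟩ - 0.1058|01⟩ + (0.4961 + 0.663i)|10⟩ + (0.3116 + 0.4165i)|11⟩

C-Ry(2.185) leaves the control-|0⟩ kets |00⟩, |01⟩ unchanged and applies Ry(2.185) to qubit 1 on the control-|1⟩ pair (|10⟩, |11⟩).
Ry(2.185) = [[cos(θ/2), −sin(θ/2)], [sin(θ/2), cos(θ/2)]]; θ = 2.185, cos(θ/2) ≈ 0.460267, sin(θ/2) ≈ 0.88778.
With a = amp(|10⟩) = (0.505 + 0.6749i) and b = amp(|11⟩) = (-0.297 - 0.3969i):
new amp(|10⟩) = (0.460267)·a + (-0.88778)·b = (0.4961 + 0.663i)
new amp(|11⟩) = (0.88778)·a + (0.460267)·b = (0.3116 + 0.4165i)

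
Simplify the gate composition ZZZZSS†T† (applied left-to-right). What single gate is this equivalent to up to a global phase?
T†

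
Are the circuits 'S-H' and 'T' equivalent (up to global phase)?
No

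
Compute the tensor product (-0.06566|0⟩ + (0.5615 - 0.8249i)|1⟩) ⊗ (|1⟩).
-0.06566|01⟩ + (0.5615 - 0.8249i)|11⟩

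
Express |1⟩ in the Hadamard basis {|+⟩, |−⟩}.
1/√2|+⟩ - 1/√2|−⟩

With |ψ⟩ = α|0⟩ + β|1⟩, the Hadamard-basis coefficients are ⟨+|ψ⟩ = (α + β)/√2 and ⟨−|ψ⟩ = (α − β)/√2.
Here α = 0, β = 1: (α + β)/√2 = 1/√2, (α − β)/√2 = -1/√2.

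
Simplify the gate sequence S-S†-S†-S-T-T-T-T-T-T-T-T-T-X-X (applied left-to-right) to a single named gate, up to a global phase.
T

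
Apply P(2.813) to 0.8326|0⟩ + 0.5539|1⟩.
0.8326|0⟩ + (-0.5243 + 0.1787i)|1⟩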